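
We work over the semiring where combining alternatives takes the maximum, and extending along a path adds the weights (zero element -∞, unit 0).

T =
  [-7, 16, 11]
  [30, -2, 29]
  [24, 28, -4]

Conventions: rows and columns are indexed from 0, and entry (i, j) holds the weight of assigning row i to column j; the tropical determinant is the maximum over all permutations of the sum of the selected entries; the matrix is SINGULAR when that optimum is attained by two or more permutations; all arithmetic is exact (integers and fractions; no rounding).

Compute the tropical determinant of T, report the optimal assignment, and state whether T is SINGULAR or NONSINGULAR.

σ = (0, 1, 2): (-7) + (-2) + (-4) = -13
σ = (0, 2, 1): (-7) + 29 + 28 = 50
σ = (1, 0, 2): 16 + 30 + (-4) = 42
σ = (1, 2, 0): 16 + 29 + 24 = 69
σ = (2, 0, 1): 11 + 30 + 28 = 69
σ = (2, 1, 0): 11 + (-2) + 24 = 33
Optimal value attained by: σ = (1, 2, 0).
Answer: det⊕(T) = 69; verdict: SINGULAR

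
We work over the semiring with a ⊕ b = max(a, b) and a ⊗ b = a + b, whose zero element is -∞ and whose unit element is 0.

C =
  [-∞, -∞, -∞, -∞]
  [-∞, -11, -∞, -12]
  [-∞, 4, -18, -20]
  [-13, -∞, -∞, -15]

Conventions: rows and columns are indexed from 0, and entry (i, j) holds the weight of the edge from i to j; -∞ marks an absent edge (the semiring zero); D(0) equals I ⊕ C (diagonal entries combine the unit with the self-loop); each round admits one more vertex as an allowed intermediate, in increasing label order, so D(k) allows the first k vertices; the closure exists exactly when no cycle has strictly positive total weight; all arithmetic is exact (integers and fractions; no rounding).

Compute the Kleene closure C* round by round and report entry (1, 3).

D(0):
  [0, -∞, -∞, -∞]
  [-∞, 0, -∞, -12]
  [-∞, 4, 0, -20]
  [-13, -∞, -∞, 0]
D(1):
  [0, -∞, -∞, -∞]
  [-∞, 0, -∞, -12]
  [-∞, 4, 0, -20]
  [-13, -∞, -∞, 0]
D(2):
  [0, -∞, -∞, -∞]
  [-∞, 0, -∞, -12]
  [-∞, 4, 0, -8]
  [-13, -∞, -∞, 0]
D(3):
  [0, -∞, -∞, -∞]
  [-∞, 0, -∞, -12]
  [-∞, 4, 0, -8]
  [-13, -∞, -∞, 0]
D(4):
  [0, -∞, -∞, -∞]
  [-25, 0, -∞, -12]
  [-21, 4, 0, -8]
  [-13, -∞, -∞, 0]
Answer: C*[1][3] = -12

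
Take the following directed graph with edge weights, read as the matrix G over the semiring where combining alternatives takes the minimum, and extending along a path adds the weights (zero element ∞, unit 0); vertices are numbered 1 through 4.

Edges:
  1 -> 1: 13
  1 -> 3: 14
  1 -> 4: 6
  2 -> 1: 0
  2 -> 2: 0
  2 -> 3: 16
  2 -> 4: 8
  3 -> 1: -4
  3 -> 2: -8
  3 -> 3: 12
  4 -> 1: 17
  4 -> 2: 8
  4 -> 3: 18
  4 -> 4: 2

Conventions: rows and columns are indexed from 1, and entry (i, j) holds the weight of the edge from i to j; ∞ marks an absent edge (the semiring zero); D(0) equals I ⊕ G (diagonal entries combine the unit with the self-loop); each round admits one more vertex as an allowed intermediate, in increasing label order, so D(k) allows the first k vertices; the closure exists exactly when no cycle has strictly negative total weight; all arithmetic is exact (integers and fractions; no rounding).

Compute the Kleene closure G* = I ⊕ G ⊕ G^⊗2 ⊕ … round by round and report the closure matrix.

D(0):
  [0, ∞, 14, 6]
  [0, 0, 16, 8]
  [-4, -8, 0, ∞]
  [17, 8, 18, 0]
D(1):
  [0, ∞, 14, 6]
  [0, 0, 14, 6]
  [-4, -8, 0, 2]
  [17, 8, 18, 0]
D(2):
  [0, ∞, 14, 6]
  [0, 0, 14, 6]
  [-8, -8, 0, -2]
  [8, 8, 18, 0]
D(3):
  [0, 6, 14, 6]
  [0, 0, 14, 6]
  [-8, -8, 0, -2]
  [8, 8, 18, 0]
D(4):
  [0, 6, 14, 6]
  [0, 0, 14, 6]
  [-8, -8, 0, -2]
  [8, 8, 18, 0]
Answer: G* = [[0, 6, 14, 6], [0, 0, 14, 6], [-8, -8, 0, -2], [8, 8, 18, 0]]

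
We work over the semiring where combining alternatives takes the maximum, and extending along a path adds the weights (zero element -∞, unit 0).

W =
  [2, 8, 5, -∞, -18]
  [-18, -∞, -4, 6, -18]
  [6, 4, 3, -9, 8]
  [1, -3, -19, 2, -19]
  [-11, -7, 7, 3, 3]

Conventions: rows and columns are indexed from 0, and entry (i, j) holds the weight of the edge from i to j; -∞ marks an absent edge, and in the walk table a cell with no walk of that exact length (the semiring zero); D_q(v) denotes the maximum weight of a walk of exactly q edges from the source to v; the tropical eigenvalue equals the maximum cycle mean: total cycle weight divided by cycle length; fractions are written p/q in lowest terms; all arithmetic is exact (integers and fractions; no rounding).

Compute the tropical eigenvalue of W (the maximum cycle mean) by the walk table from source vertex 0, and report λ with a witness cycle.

q=0: [0, -∞, -∞, -∞, -∞]
q=1: [2, 8, 5, -∞, -18]
q=2: [11, 10, 8, 14, 13]
q=3: [15, 19, 20, 16, 16]
q=4: [26, 24, 23, 25, 28]
q=5: [29, 34, 35, 31, 31]
Optimal cycle mean attained by: cycle 2->4->2, total 8 + 7, length 2.
Answer: λ = 15/2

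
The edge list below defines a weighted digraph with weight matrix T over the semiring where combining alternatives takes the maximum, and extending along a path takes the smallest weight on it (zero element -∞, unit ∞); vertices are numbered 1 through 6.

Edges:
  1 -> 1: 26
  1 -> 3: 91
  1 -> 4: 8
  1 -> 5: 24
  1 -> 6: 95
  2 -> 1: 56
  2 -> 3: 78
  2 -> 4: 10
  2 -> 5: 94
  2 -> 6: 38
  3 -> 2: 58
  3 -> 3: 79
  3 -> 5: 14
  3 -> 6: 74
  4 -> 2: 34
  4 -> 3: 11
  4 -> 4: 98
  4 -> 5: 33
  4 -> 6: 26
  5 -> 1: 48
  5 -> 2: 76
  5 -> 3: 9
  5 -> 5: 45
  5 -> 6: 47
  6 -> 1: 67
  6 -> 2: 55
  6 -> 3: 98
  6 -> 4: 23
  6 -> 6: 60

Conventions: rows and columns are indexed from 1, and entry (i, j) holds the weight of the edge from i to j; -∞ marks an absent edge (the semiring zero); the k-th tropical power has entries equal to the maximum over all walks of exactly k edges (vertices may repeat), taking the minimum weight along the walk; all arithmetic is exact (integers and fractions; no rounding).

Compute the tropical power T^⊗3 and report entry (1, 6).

T^⊗2:
  [67, 58, 95, 23, 24, 74]
  [48, 76, 78, 23, 45, 74]
  [67, 58, 79, 23, 58, 74]
  [34, 34, 34, 98, 34, 34]
  [56, 47, 76, 23, 76, 48]
  [60, 58, 79, 23, 55, 74]
T^⊗3:
  [67, 58, 79, 23, 58, 74]
  [67, 58, 78, 23, 76, 74]
  [67, 58, 79, 23, 58, 74]
  [34, 34, 34, 98, 34, 34]
  [48, 76, 76, 23, 47, 74]
  [67, 58, 79, 23, 58, 74]
Key observation: the optimum is the walk 1->3->3->6, with weight 91 min 79 min 74 = 74.
Optimal value attained by: walk 1->3->3->6.
Answer: (T^⊗3)[1][6] = 74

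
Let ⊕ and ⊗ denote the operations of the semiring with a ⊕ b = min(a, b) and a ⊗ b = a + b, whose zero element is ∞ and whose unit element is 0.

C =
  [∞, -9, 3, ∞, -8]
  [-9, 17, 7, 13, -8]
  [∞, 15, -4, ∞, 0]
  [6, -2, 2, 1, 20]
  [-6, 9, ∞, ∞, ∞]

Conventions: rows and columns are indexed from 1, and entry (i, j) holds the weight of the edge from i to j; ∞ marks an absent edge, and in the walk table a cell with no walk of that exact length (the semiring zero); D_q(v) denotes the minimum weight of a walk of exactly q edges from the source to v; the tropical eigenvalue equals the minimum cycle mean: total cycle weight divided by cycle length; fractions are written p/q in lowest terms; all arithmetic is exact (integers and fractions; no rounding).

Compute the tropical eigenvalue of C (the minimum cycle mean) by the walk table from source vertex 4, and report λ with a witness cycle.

q=0: [∞, ∞, ∞, 0, ∞]
q=1: [6, -2, 2, 1, 20]
q=2: [-11, -3, -2, 2, -10]
q=3: [-16, -20, -8, 3, -19]
q=4: [-29, -25, -13, -7, -28]
q=5: [-34, -38, -26, -12, -37]
Optimal cycle mean attained by: cycle 1->2->1, total (-9) + (-9), length 2.
Answer: λ = -9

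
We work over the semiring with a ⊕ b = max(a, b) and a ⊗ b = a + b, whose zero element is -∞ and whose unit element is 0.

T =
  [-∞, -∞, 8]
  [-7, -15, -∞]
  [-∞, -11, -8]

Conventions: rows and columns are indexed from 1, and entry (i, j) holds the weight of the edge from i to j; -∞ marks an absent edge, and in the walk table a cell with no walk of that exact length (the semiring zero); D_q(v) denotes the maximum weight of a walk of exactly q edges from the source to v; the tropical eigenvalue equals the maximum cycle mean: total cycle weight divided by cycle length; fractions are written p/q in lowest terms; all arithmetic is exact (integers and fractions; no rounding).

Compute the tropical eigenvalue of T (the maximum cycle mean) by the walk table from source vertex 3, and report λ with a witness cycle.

q=0: [-∞, -∞, 0]
q=1: [-∞, -11, -8]
q=2: [-18, -19, -16]
q=3: [-26, -27, -10]
Optimal cycle mean attained by: cycle 1->3->2->1, total 8 + (-11) + (-7), length 3.
Answer: λ = -10/3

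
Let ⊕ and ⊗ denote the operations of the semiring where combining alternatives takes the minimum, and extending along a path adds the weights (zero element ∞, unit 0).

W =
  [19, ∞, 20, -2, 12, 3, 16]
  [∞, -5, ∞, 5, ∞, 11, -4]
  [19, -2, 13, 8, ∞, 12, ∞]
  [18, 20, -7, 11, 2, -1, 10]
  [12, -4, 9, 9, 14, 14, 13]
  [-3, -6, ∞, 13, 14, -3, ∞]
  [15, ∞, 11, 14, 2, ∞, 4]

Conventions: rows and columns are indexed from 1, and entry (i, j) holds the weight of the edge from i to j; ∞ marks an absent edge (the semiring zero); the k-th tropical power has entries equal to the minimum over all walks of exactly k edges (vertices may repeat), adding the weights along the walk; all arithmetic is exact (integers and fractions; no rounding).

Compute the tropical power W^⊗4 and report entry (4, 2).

W^⊗2:
  [0, -3, -9, 9, 0, -3, 8]
  [8, -10, -2, 0, -2, 4, -9]
  [9, -7, 1, 3, 10, 7, -6]
  [-4, -9, 4, 1, 12, -4, 14]
  [11, -9, 2, 1, 11, 7, -8]
  [-6, -11, 6, -5, 9, -6, -10]
  [14, -2, 7, 11, 6, 13, 8]
W^⊗3:
  [-6, -11, 2, -2, 10, -6, -7]
  [1, -15, -7, -5, -7, -1, -14]
  [4, -12, -4, -2, -4, 2, -11]
  [-7, -14, -6, -6, 3, -7, -13]
  [4, -14, -6, -4, -6, 0, -13]
  [-9, -16, -12, -8, -8, -9, -15]
  [10, -7, 4, 3, 10, 9, -6]
W^⊗4:
  [-9, -16, -9, -8, -5, -9, -15]
  [-4, -20, -12, -10, -12, -6, -19]
  [-1, -17, -9, -7, -9, -3, -16]
  [-10, -19, -13, -9, -11, -10, -18]
  [-3, -19, -11, -9, -11, -5, -18]
  [-12, -21, -15, -11, -13, -12, -20]
  [6, -12, -4, -2, -4, 2, -11]
Key observation: the optimum is the walk 4->3->2->2->2, with weight (-7) + (-2) + (-5) + (-5) = -19.
Optimal value attained by: walk 4->3->2->2->2.
Answer: (W^⊗4)[4][2] = -19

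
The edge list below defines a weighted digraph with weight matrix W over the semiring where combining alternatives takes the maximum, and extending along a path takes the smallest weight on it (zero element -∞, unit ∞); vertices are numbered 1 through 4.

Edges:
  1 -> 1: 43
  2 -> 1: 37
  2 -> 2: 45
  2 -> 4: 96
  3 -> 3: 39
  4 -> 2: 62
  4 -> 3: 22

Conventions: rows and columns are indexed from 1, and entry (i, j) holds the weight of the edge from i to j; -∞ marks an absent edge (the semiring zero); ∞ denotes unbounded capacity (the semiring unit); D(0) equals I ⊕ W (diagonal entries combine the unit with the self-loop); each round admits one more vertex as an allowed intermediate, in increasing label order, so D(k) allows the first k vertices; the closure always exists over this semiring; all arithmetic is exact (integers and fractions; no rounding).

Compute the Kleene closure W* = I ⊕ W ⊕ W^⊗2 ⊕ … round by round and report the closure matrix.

D(0):
  [∞, -∞, -∞, -∞]
  [37, ∞, -∞, 96]
  [-∞, -∞, ∞, -∞]
  [-∞, 62, 22, ∞]
D(1):
  [∞, -∞, -∞, -∞]
  [37, ∞, -∞, 96]
  [-∞, -∞, ∞, -∞]
  [-∞, 62, 22, ∞]
D(2):
  [∞, -∞, -∞, -∞]
  [37, ∞, -∞, 96]
  [-∞, -∞, ∞, -∞]
  [37, 62, 22, ∞]
D(3):
  [∞, -∞, -∞, -∞]
  [37, ∞, -∞, 96]
  [-∞, -∞, ∞, -∞]
  [37, 62, 22, ∞]
D(4):
  [∞, -∞, -∞, -∞]
  [37, ∞, 22, 96]
  [-∞, -∞, ∞, -∞]
  [37, 62, 22, ∞]
Answer: W* = [[∞, -∞, -∞, -∞], [37, ∞, 22, 96], [-∞, -∞, ∞, -∞], [37, 62, 22, ∞]]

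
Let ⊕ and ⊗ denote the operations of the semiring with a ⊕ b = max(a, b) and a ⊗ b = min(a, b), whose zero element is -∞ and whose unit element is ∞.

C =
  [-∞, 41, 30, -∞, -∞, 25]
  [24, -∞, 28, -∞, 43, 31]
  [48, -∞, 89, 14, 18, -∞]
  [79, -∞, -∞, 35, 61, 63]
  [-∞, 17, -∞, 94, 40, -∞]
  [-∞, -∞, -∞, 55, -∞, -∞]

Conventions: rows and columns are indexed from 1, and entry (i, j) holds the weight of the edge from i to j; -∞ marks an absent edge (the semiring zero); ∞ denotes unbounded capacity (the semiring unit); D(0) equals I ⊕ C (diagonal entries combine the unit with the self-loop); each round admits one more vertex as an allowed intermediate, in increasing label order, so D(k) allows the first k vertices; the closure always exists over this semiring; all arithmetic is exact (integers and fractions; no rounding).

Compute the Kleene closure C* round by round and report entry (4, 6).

D(0):
  [∞, 41, 30, -∞, -∞, 25]
  [24, ∞, 28, -∞, 43, 31]
  [48, -∞, ∞, 14, 18, -∞]
  [79, -∞, -∞, ∞, 61, 63]
  [-∞, 17, -∞, 94, ∞, -∞]
  [-∞, -∞, -∞, 55, -∞, ∞]
D(1):
  [∞, 41, 30, -∞, -∞, 25]
  [24, ∞, 28, -∞, 43, 31]
  [48, 41, ∞, 14, 18, 25]
  [79, 41, 30, ∞, 61, 63]
  [-∞, 17, -∞, 94, ∞, -∞]
  [-∞, -∞, -∞, 55, -∞, ∞]
D(2):
  [∞, 41, 30, -∞, 41, 31]
  [24, ∞, 28, -∞, 43, 31]
  [48, 41, ∞, 14, 41, 31]
  [79, 41, 30, ∞, 61, 63]
  [17, 17, 17, 94, ∞, 17]
  [-∞, -∞, -∞, 55, -∞, ∞]
D(3):
  [∞, 41, 30, 14, 41, 31]
  [28, ∞, 28, 14, 43, 31]
  [48, 41, ∞, 14, 41, 31]
  [79, 41, 30, ∞, 61, 63]
  [17, 17, 17, 94, ∞, 17]
  [-∞, -∞, -∞, 55, -∞, ∞]
D(4):
  [∞, 41, 30, 14, 41, 31]
  [28, ∞, 28, 14, 43, 31]
  [48, 41, ∞, 14, 41, 31]
  [79, 41, 30, ∞, 61, 63]
  [79, 41, 30, 94, ∞, 63]
  [55, 41, 30, 55, 55, ∞]
D(5):
  [∞, 41, 30, 41, 41, 41]
  [43, ∞, 30, 43, 43, 43]
  [48, 41, ∞, 41, 41, 41]
  [79, 41, 30, ∞, 61, 63]
  [79, 41, 30, 94, ∞, 63]
  [55, 41, 30, 55, 55, ∞]
D(6):
  [∞, 41, 30, 41, 41, 41]
  [43, ∞, 30, 43, 43, 43]
  [48, 41, ∞, 41, 41, 41]
  [79, 41, 30, ∞, 61, 63]
  [79, 41, 30, 94, ∞, 63]
  [55, 41, 30, 55, 55, ∞]
Answer: C*[4][6] = 63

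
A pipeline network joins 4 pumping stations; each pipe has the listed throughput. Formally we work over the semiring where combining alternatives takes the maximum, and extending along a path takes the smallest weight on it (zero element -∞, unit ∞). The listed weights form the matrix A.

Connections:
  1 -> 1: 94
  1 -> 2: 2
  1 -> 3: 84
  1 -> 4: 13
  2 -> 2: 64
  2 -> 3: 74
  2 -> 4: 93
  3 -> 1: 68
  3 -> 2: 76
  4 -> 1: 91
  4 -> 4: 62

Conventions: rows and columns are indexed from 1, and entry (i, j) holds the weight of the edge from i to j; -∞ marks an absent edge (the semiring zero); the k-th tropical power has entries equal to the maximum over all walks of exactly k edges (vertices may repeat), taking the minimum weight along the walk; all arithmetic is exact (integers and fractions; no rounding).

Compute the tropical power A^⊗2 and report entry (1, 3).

A^⊗2:
  [94, 76, 84, 13]
  [91, 74, 64, 64]
  [68, 64, 74, 76]
  [91, 2, 84, 62]
Key observation: the optimum is the walk 1->1->3, with weight 94 min 84 = 84.
Optimal value attained by: walk 1->1->3.
Answer: (A^⊗2)[1][3] = 84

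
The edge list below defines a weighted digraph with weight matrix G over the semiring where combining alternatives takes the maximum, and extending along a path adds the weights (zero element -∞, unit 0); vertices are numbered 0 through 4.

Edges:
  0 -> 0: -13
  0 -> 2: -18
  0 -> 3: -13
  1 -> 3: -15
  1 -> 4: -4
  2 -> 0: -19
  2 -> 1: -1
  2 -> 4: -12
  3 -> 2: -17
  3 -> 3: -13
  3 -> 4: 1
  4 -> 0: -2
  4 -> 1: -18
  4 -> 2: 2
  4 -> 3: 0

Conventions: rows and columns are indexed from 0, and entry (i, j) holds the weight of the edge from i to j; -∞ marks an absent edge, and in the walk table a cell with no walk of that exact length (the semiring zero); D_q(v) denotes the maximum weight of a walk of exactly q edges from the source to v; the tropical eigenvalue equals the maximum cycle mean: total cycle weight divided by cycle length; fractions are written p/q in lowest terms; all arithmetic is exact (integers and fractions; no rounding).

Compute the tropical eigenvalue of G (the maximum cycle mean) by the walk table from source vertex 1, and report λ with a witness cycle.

q=0: [-∞, 0, -∞, -∞, -∞]
q=1: [-∞, -∞, -∞, -15, -4]
q=2: [-6, -22, -2, -4, -14]
q=3: [-16, -3, -12, -14, -3]
q=4: [-5, -13, -1, -3, -7]
q=5: [-9, -2, -5, -7, -2]
Optimal cycle mean attained by: cycle 3->4->3, total 1 + 0, length 2.
Answer: λ = 1/2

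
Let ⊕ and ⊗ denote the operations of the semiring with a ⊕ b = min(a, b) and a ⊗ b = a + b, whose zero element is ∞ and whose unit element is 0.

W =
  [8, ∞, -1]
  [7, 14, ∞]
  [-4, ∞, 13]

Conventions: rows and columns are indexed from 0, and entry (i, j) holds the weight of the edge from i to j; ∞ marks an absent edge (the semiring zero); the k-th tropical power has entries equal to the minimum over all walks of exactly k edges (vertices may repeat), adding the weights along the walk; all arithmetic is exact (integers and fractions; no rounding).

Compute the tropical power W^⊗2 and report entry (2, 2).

W^⊗2:
  [-5, ∞, 7]
  [15, 28, 6]
  [4, ∞, -5]
Key observation: the optimum is the walk 2->0->2, with weight (-4) + (-1) = -5.
Optimal value attained by: walk 2->0->2.
Answer: (W^⊗2)[2][2] = -5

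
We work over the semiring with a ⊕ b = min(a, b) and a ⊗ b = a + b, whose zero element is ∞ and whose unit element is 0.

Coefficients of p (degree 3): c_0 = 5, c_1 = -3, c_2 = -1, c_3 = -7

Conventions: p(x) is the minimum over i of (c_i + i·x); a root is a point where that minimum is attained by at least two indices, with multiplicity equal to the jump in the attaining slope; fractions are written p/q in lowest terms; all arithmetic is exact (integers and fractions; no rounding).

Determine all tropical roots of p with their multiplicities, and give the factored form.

hull edge (i=0, c=5) to (i=1, c=-3): slope -8, span 1
hull edge (i=1, c=-3) to (i=3, c=-7): slope -2, span 2
Factored form: p(x) = -7 ⊗ (x ⊕ 2) ⊗ (x ⊕ 2) ⊗ (x ⊕ 8)
Answer: roots = 2 (mult 2), 8 (mult 1)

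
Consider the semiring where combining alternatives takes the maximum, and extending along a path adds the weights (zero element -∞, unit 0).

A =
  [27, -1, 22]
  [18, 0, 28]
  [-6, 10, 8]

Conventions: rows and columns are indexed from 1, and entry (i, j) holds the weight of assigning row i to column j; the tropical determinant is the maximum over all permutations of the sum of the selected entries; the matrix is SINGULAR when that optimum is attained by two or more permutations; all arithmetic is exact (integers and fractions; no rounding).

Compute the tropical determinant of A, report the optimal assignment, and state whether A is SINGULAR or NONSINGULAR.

σ = (1, 2, 3): 27 + 0 + 8 = 35
σ = (1, 3, 2): 27 + 28 + 10 = 65
σ = (2, 1, 3): (-1) + 18 + 8 = 25
σ = (2, 3, 1): (-1) + 28 + (-6) = 21
σ = (3, 1, 2): 22 + 18 + 10 = 50
σ = (3, 2, 1): 22 + 0 + (-6) = 16
Optimal value attained by: σ = (1, 3, 2).
Answer: det⊕(A) = 65; verdict: NONSINGULAR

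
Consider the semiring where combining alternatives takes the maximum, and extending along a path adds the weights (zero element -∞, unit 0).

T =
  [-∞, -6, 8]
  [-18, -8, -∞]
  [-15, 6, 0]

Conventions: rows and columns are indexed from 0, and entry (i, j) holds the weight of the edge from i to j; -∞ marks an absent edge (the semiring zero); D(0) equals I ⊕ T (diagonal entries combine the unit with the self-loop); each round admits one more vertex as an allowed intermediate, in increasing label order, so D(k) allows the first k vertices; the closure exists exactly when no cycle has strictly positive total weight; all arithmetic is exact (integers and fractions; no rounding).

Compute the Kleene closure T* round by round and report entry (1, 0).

D(0):
  [0, -6, 8]
  [-18, 0, -∞]
  [-15, 6, 0]
D(1):
  [0, -6, 8]
  [-18, 0, -10]
  [-15, 6, 0]
D(2):
  [0, -6, 8]
  [-18, 0, -10]
  [-12, 6, 0]
D(3):
  [0, 14, 8]
  [-18, 0, -10]
  [-12, 6, 0]
Answer: T*[1][0] = -18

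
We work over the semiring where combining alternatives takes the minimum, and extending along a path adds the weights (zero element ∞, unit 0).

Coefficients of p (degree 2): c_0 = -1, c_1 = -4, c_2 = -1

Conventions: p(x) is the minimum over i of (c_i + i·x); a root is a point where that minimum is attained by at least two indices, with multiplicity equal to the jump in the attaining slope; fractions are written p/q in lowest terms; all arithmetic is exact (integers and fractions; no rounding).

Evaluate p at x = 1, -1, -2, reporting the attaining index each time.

p(1) = min(-1+0·1=-1, -4+1·1=-3, -1+2·1=1) = -3 (attained by i=1)
p(-1) = min(-1+0·(-1)=-1, -4+1·(-1)=-5, -1+2·(-1)=-3) = -5 (attained by i=1)
p(-2) = min(-1+0·(-2)=-1, -4+1·(-2)=-6, -1+2·(-2)=-5) = -6 (attained by i=1)
Answer: p(1) = -3; p(-1) = -5; p(-2) = -6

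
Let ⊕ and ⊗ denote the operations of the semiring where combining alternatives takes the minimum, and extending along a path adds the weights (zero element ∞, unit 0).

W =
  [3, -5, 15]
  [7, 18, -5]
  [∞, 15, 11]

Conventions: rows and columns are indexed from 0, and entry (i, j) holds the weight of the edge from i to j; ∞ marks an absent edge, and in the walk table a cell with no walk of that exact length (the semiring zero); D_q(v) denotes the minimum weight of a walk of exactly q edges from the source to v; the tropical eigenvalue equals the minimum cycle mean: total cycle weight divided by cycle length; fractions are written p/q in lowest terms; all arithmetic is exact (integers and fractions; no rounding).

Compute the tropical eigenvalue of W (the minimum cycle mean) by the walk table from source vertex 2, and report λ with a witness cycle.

q=0: [∞, ∞, 0]
q=1: [∞, 15, 11]
q=2: [22, 26, 10]
q=3: [25, 17, 21]
Optimal cycle mean attained by: cycle 0->1->0, total (-5) + 7, length 2.
Answer: λ = 1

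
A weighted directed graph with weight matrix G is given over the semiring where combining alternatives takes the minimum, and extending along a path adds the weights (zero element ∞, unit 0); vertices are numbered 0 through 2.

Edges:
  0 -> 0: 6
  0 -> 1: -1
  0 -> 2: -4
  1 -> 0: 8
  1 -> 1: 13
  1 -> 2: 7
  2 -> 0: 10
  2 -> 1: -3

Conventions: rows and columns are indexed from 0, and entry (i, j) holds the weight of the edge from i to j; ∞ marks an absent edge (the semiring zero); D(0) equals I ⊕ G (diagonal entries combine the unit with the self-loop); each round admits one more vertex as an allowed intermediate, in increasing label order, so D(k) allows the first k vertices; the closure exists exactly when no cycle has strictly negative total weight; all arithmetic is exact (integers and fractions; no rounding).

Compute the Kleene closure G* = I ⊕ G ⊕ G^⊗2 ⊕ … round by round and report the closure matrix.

D(0):
  [0, -1, -4]
  [8, 0, 7]
  [10, -3, 0]
D(1):
  [0, -1, -4]
  [8, 0, 4]
  [10, -3, 0]
D(2):
  [0, -1, -4]
  [8, 0, 4]
  [5, -3, 0]
D(3):
  [0, -7, -4]
  [8, 0, 4]
  [5, -3, 0]
Answer: G* = [[0, -7, -4], [8, 0, 4], [5, -3, 0]]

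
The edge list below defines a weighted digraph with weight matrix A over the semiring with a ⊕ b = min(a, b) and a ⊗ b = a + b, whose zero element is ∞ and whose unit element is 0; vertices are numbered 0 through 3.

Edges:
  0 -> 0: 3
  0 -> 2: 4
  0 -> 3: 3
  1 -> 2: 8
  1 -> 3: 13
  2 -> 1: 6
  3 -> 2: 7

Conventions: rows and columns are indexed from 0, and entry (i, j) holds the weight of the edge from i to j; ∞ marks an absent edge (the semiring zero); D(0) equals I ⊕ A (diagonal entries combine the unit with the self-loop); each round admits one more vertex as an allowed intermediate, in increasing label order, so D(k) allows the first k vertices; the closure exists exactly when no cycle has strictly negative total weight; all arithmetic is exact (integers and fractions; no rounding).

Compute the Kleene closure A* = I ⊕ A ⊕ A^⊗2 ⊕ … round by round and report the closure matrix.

D(0):
  [0, ∞, 4, 3]
  [∞, 0, 8, 13]
  [∞, 6, 0, ∞]
  [∞, ∞, 7, 0]
D(1):
  [0, ∞, 4, 3]
  [∞, 0, 8, 13]
  [∞, 6, 0, ∞]
  [∞, ∞, 7, 0]
D(2):
  [0, ∞, 4, 3]
  [∞, 0, 8, 13]
  [∞, 6, 0, 19]
  [∞, ∞, 7, 0]
D(3):
  [0, 10, 4, 3]
  [∞, 0, 8, 13]
  [∞, 6, 0, 19]
  [∞, 13, 7, 0]
D(4):
  [0, 10, 4, 3]
  [∞, 0, 8, 13]
  [∞, 6, 0, 19]
  [∞, 13, 7, 0]
Answer: A* = [[0, 10, 4, 3], [∞, 0, 8, 13], [∞, 6, 0, 19], [∞, 13, 7, 0]]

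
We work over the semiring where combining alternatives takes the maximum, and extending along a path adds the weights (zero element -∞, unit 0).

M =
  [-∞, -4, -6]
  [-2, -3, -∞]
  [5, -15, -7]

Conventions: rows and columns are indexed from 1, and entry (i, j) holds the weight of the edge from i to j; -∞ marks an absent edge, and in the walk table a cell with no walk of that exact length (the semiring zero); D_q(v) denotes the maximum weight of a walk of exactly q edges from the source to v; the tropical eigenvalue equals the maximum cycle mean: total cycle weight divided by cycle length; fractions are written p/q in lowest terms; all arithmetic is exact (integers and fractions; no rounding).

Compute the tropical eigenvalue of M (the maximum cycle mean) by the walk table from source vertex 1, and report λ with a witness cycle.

q=0: [0, -∞, -∞]
q=1: [-∞, -4, -6]
q=2: [-1, -7, -13]
q=3: [-8, -5, -7]
Optimal cycle mean attained by: cycle 1->3->1, total (-6) + 5, length 2.
Answer: λ = -1/2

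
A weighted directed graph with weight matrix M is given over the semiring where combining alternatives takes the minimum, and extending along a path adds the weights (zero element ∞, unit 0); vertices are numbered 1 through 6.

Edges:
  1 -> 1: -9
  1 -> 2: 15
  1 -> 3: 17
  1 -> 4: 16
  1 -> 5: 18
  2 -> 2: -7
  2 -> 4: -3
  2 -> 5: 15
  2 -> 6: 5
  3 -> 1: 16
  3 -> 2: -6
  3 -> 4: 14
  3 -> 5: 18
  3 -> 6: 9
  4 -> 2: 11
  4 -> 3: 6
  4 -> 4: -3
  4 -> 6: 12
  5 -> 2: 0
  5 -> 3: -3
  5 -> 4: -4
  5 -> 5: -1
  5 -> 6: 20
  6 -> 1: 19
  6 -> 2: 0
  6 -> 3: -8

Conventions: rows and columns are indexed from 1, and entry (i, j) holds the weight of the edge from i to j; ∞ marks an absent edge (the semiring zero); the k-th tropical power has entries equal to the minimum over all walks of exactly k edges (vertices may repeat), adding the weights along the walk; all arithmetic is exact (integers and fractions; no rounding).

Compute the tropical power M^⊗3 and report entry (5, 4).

M^⊗2:
  [-18, 6, 8, 7, 9, 20]
  [24, -14, -3, -10, 8, -2]
  [7, -13, 1, -9, 9, -1]
  [22, 0, 3, -6, 24, 9]
  [13, -9, -4, -7, -2, 5]
  [8, -14, 36, -3, 10, 1]
M^⊗3:
  [-27, -3, -1, -2, 0, 11]
  [13, -21, -10, -17, 1, -9]
  [-2, -20, -9, -16, 2, -8]
  [13, -7, 0, -9, 15, 5]
  [4, -16, -5, -12, -3, -4]
  [-1, -21, -7, -17, 1, -9]
Key observation: the optimum is the walk 5->3->2->4, with weight (-3) + (-6) + (-3) = -12.
Optimal value attained by: walk 5->3->2->4.
Answer: (M^⊗3)[5][4] = -12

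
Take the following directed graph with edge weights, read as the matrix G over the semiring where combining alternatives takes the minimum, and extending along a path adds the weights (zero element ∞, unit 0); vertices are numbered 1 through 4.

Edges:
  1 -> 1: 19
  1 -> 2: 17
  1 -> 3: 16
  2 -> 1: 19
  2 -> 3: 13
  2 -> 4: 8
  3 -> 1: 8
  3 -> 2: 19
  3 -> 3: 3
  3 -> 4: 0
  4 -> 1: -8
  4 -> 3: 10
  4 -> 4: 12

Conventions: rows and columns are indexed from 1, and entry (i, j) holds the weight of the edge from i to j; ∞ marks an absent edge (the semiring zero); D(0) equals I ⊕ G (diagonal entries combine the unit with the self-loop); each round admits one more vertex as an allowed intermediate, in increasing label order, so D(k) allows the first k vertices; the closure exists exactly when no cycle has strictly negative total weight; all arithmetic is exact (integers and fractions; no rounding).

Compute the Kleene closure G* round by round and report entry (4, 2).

D(0):
  [0, 17, 16, ∞]
  [19, 0, 13, 8]
  [8, 19, 0, 0]
  [-8, ∞, 10, 0]
D(1):
  [0, 17, 16, ∞]
  [19, 0, 13, 8]
  [8, 19, 0, 0]
  [-8, 9, 8, 0]
D(2):
  [0, 17, 16, 25]
  [19, 0, 13, 8]
  [8, 19, 0, 0]
  [-8, 9, 8, 0]
D(3):
  [0, 17, 16, 16]
  [19, 0, 13, 8]
  [8, 19, 0, 0]
  [-8, 9, 8, 0]
D(4):
  [0, 17, 16, 16]
  [0, 0, 13, 8]
  [-8, 9, 0, 0]
  [-8, 9, 8, 0]
Answer: G*[4][2] = 9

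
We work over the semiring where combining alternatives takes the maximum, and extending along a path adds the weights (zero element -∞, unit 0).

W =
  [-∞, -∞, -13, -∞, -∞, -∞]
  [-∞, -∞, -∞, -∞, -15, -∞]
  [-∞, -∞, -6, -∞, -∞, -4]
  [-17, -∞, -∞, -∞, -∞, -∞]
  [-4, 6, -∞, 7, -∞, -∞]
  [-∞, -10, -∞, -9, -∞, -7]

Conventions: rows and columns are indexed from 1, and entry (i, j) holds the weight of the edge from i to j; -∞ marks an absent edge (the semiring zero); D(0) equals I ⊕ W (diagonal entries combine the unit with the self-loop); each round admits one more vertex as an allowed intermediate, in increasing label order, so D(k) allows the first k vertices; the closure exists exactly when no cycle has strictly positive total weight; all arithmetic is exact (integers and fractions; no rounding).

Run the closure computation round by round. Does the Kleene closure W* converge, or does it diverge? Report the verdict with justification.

D(0):
  [0, -∞, -13, -∞, -∞, -∞]
  [-∞, 0, -∞, -∞, -15, -∞]
  [-∞, -∞, 0, -∞, -∞, -4]
  [-17, -∞, -∞, 0, -∞, -∞]
  [-4, 6, -∞, 7, 0, -∞]
  [-∞, -10, -∞, -9, -∞, 0]
D(1):
  [0, -∞, -13, -∞, -∞, -∞]
  [-∞, 0, -∞, -∞, -15, -∞]
  [-∞, -∞, 0, -∞, -∞, -4]
  [-17, -∞, -30, 0, -∞, -∞]
  [-4, 6, -17, 7, 0, -∞]
  [-∞, -10, -∞, -9, -∞, 0]
D(2):
  [0, -∞, -13, -∞, -∞, -∞]
  [-∞, 0, -∞, -∞, -15, -∞]
  [-∞, -∞, 0, -∞, -∞, -4]
  [-17, -∞, -30, 0, -∞, -∞]
  [-4, 6, -17, 7, 0, -∞]
  [-∞, -10, -∞, -9, -25, 0]
D(3):
  [0, -∞, -13, -∞, -∞, -17]
  [-∞, 0, -∞, -∞, -15, -∞]
  [-∞, -∞, 0, -∞, -∞, -4]
  [-17, -∞, -30, 0, -∞, -34]
  [-4, 6, -17, 7, 0, -21]
  [-∞, -10, -∞, -9, -25, 0]
D(4):
  [0, -∞, -13, -∞, -∞, -17]
  [-∞, 0, -∞, -∞, -15, -∞]
  [-∞, -∞, 0, -∞, -∞, -4]
  [-17, -∞, -30, 0, -∞, -34]
  [-4, 6, -17, 7, 0, -21]
  [-26, -10, -39, -9, -25, 0]
D(5):
  [0, -∞, -13, -∞, -∞, -17]
  [-19, 0, -32, -8, -15, -36]
  [-∞, -∞, 0, -∞, -∞, -4]
  [-17, -∞, -30, 0, -∞, -34]
  [-4, 6, -17, 7, 0, -21]
  [-26, -10, -39, -9, -25, 0]
D(6):
  [0, -27, -13, -26, -42, -17]
  [-19, 0, -32, -8, -15, -36]
  [-30, -14, 0, -13, -29, -4]
  [-17, -44, -30, 0, -59, -34]
  [-4, 6, -17, 7, 0, -21]
  [-26, -10, -39, -9, -25, 0]
Key observation: every diagonal entry stays at the unit through all rounds, so no improving cycle exists.
Answer: CONVERGES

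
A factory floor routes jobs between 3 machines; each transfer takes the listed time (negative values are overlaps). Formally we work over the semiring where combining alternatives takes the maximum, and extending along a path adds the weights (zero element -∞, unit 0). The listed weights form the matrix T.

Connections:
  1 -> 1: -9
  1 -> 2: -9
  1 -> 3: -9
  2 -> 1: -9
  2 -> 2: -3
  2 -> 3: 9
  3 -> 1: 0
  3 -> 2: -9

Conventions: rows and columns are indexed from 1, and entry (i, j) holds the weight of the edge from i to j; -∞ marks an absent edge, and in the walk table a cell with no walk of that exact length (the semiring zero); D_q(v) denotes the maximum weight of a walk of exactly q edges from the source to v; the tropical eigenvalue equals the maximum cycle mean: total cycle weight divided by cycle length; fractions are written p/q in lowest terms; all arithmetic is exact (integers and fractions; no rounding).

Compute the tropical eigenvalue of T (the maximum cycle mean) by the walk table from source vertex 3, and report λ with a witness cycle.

q=0: [-∞, -∞, 0]
q=1: [0, -9, -∞]
q=2: [-9, -9, 0]
q=3: [0, -9, 0]
Optimal cycle mean attained by: cycle 1->2->3->1, total (-9) + 9 + 0, length 3.
Answer: λ = 0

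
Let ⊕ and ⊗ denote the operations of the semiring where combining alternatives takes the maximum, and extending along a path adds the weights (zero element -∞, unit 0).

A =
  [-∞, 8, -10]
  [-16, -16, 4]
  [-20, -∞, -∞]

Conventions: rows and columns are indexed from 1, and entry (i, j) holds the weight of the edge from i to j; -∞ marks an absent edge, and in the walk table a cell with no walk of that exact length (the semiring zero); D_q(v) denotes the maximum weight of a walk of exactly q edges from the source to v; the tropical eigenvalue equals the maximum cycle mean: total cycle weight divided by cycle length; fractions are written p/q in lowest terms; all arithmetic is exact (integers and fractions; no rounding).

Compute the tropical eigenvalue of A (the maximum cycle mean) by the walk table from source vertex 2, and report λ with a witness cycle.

q=0: [-∞, 0, -∞]
q=1: [-16, -16, 4]
q=2: [-16, -8, -12]
q=3: [-24, -8, -4]
Optimal cycle mean attained by: cycle 1->2->3->1, total 8 + 4 + (-20), length 3.
Answer: λ = -8/3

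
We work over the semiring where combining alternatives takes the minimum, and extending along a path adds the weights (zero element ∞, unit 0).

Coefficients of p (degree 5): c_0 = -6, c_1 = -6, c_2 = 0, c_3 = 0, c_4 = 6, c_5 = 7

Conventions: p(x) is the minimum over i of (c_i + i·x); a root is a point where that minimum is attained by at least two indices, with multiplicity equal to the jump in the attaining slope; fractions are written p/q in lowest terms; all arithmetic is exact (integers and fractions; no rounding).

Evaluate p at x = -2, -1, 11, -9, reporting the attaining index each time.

p(-2) = min(-6+0·(-2)=-6, -6+1·(-2)=-8, 0+2·(-2)=-4, 0+3·(-2)=-6, 6+4·(-2)=-2, 7+5·(-2)=-3) = -8 (attained by i=1)
p(-1) = min(-6+0·(-1)=-6, -6+1·(-1)=-7, 0+2·(-1)=-2, 0+3·(-1)=-3, 6+4·(-1)=2, 7+5·(-1)=2) = -7 (attained by i=1)
p(11) = min(-6+0·11=-6, -6+1·11=5, 0+2·11=22, 0+3·11=33, 6+4·11=50, 7+5·11=62) = -6 (attained by i=0)
p(-9) = min(-6+0·(-9)=-6, -6+1·(-9)=-15, 0+2·(-9)=-18, 0+3·(-9)=-27, 6+4·(-9)=-30, 7+5·(-9)=-38) = -38 (attained by i=5)
Answer: p(-2) = -8; p(-1) = -7; p(11) = -6; p(-9) = -38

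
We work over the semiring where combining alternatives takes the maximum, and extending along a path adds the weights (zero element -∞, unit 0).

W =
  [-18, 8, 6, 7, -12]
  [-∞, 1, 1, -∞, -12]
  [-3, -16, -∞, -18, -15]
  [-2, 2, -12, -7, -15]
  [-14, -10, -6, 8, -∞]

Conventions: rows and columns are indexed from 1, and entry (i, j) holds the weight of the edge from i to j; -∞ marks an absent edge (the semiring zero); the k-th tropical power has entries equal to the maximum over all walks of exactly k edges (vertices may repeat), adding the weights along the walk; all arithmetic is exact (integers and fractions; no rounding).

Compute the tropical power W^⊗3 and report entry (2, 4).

W^⊗2:
  [5, 9, 9, 0, -4]
  [-2, 2, 2, -4, -11]
  [-20, 5, 3, 4, -15]
  [-9, 6, 4, 5, -10]
  [6, 10, -4, 1, -7]
W^⊗3:
  [6, 13, 11, 12, -3]
  [-1, 6, 4, 5, -10]
  [2, 6, 6, -3, -7]
  [3, 7, 7, -2, -6]
  [-1, 14, 12, 13, -2]
Key observation: the optimum is the walk 2->3->1->4, with weight 1 + (-3) + 7 = 5.
Optimal value attained by: walk 2->3->1->4.
Answer: (W^⊗3)[2][4] = 5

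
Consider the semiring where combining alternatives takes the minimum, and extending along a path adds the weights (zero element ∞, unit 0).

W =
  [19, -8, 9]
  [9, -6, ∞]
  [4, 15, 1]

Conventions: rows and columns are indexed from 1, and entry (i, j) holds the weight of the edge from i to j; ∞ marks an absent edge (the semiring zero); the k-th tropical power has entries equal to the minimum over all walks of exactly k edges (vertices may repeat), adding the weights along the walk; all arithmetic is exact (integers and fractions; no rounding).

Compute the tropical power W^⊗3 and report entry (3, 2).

W^⊗2:
  [1, -14, 10]
  [3, -12, 18]
  [5, -4, 2]
W^⊗3:
  [-5, -20, 10]
  [-3, -18, 12]
  [5, -10, 3]
Key observation: the optimum is the walk 3->1->2->2, with weight 4 + (-8) + (-6) = -10.
Optimal value attained by: walk 3->1->2->2.
Answer: (W^⊗3)[3][2] = -10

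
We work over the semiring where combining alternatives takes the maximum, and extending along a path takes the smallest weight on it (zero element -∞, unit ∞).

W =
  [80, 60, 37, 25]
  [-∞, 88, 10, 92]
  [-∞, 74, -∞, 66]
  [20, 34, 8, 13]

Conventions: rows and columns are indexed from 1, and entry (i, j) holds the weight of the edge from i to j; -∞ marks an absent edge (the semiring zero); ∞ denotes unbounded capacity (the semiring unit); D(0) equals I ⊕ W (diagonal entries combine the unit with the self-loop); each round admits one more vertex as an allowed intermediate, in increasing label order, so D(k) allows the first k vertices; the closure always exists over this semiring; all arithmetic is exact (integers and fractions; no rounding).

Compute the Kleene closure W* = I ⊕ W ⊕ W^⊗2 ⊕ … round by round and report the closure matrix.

D(0):
  [∞, 60, 37, 25]
  [-∞, ∞, 10, 92]
  [-∞, 74, ∞, 66]
  [20, 34, 8, ∞]
D(1):
  [∞, 60, 37, 25]
  [-∞, ∞, 10, 92]
  [-∞, 74, ∞, 66]
  [20, 34, 20, ∞]
D(2):
  [∞, 60, 37, 60]
  [-∞, ∞, 10, 92]
  [-∞, 74, ∞, 74]
  [20, 34, 20, ∞]
D(3):
  [∞, 60, 37, 60]
  [-∞, ∞, 10, 92]
  [-∞, 74, ∞, 74]
  [20, 34, 20, ∞]
D(4):
  [∞, 60, 37, 60]
  [20, ∞, 20, 92]
  [20, 74, ∞, 74]
  [20, 34, 20, ∞]
Answer: W* = [[∞, 60, 37, 60], [20, ∞, 20, 92], [20, 74, ∞, 74], [20, 34, 20, ∞]]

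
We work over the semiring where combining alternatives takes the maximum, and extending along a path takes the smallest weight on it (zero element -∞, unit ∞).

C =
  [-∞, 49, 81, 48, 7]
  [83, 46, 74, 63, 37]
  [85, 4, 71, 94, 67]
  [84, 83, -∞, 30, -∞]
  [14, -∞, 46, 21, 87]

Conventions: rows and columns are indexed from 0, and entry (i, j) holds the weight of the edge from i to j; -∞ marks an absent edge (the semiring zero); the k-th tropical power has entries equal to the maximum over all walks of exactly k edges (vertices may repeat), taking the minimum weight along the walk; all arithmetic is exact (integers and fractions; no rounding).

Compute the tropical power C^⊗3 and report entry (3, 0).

C^⊗2:
  [81, 48, 71, 81, 67]
  [74, 63, 81, 74, 67]
  [84, 83, 81, 71, 67]
  [83, 49, 81, 63, 37]
  [46, 21, 46, 46, 87]
C^⊗3:
  [81, 81, 81, 71, 67]
  [81, 74, 74, 81, 67]
  [83, 71, 81, 81, 67]
  [81, 63, 81, 81, 67]
  [46, 46, 46, 46, 87]
Key observation: the optimum is the walk 3->0->2->0, with weight 84 min 81 min 85 = 81.
Optimal value attained by: walk 3->0->2->0.
Answer: (C^⊗3)[3][0] = 81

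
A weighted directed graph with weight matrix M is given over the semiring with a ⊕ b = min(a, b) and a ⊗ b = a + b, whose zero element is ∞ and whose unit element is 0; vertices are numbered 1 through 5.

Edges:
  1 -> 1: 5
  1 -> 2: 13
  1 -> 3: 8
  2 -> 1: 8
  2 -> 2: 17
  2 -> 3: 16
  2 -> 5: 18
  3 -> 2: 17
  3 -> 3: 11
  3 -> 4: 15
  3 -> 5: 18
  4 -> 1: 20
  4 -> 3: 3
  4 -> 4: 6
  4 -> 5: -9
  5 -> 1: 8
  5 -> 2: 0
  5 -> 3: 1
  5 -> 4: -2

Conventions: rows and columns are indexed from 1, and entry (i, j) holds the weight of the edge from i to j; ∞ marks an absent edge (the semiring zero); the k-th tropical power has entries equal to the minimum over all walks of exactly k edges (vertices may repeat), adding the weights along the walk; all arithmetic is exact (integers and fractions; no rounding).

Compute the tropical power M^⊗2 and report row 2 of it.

M^⊗2:
  [10, 18, 13, 23, 26]
  [13, 18, 16, 16, 34]
  [25, 18, 18, 16, 6]
  [-1, -9, -8, -11, -3]
  [8, 17, 1, 4, -11]
Answer: row 2 of M^⊗2 = [13, 18, 16, 16, 34]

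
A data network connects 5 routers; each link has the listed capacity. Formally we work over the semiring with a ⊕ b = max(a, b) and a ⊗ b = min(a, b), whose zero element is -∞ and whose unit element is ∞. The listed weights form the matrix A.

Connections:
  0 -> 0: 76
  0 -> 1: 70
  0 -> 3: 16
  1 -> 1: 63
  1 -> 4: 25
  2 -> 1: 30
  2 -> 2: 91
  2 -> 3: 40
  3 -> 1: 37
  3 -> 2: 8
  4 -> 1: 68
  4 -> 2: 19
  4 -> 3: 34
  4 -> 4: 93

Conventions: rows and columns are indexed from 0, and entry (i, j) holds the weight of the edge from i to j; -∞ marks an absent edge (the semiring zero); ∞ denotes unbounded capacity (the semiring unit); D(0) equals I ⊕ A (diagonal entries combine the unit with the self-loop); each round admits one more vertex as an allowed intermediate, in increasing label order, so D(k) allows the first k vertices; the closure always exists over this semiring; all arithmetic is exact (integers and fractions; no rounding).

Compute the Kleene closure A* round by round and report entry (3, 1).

D(0):
  [∞, 70, -∞, 16, -∞]
  [-∞, ∞, -∞, -∞, 25]
  [-∞, 30, ∞, 40, -∞]
  [-∞, 37, 8, ∞, -∞]
  [-∞, 68, 19, 34, ∞]
D(1):
  [∞, 70, -∞, 16, -∞]
  [-∞, ∞, -∞, -∞, 25]
  [-∞, 30, ∞, 40, -∞]
  [-∞, 37, 8, ∞, -∞]
  [-∞, 68, 19, 34, ∞]
D(2):
  [∞, 70, -∞, 16, 25]
  [-∞, ∞, -∞, -∞, 25]
  [-∞, 30, ∞, 40, 25]
  [-∞, 37, 8, ∞, 25]
  [-∞, 68, 19, 34, ∞]
D(3):
  [∞, 70, -∞, 16, 25]
  [-∞, ∞, -∞, -∞, 25]
  [-∞, 30, ∞, 40, 25]
  [-∞, 37, 8, ∞, 25]
  [-∞, 68, 19, 34, ∞]
D(4):
  [∞, 70, 8, 16, 25]
  [-∞, ∞, -∞, -∞, 25]
  [-∞, 37, ∞, 40, 25]
  [-∞, 37, 8, ∞, 25]
  [-∞, 68, 19, 34, ∞]
D(5):
  [∞, 70, 19, 25, 25]
  [-∞, ∞, 19, 25, 25]
  [-∞, 37, ∞, 40, 25]
  [-∞, 37, 19, ∞, 25]
  [-∞, 68, 19, 34, ∞]
Answer: A*[3][1] = 37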